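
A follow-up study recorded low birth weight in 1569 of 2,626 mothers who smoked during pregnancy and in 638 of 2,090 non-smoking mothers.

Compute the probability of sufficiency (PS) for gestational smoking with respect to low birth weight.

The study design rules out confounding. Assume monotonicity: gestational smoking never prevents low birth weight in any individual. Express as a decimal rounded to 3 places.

PS ≈ 0.421

p₁ = P(outcome | exposed) = 1569/2626 = 0.59749
p₀ = P(outcome | unexposed) = 638/2090 = 0.30526
Under exogeneity and monotonicity, PS = (p₁ − p₀) / (1 − p₀).
PS = (0.59749 − 0.30526) / (1 − 0.30526) = 0.29222 / 0.69474 ≈ 0.4206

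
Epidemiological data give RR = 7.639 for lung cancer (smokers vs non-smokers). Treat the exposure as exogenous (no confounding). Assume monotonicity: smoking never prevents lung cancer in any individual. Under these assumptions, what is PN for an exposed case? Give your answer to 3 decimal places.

Under exogeneity and monotonicity, PN = (RR − 1) / RR = 1 − 1/RR.
PN = (7.639 − 1) / 7.639 = 6.639 / 7.639 ≈ 0.8691

PN ≈ 0.869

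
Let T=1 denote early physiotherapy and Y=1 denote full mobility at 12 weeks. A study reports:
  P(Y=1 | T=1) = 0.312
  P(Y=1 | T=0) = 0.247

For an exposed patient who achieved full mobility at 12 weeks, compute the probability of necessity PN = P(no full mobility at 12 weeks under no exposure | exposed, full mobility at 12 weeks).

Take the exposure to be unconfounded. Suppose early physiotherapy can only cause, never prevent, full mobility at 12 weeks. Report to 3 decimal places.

PN ≈ 0.208

Let p₁ = 0.312, p₀ = 0.247.
Under exogeneity and monotonicity, PN = (p₁ − p₀) / p₁.
PN = (0.312 − 0.247) / 0.312 = 0.065 / 0.312 ≈ 0.2083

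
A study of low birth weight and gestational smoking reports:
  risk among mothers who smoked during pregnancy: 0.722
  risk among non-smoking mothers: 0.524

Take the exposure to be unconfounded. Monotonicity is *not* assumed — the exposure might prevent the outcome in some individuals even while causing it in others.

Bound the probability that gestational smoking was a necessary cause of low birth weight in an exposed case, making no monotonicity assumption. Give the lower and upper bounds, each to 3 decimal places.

Let p₁ = 0.722, p₀ = 0.524.
Under exogeneity alone the bounds on PN are max{0,(p₁−p₀)/p₁} ≤ PN ≤ min{1,(1−p₀)/p₁}.
  lower = (p₁ − p₀)/p₁ = 0.198 / 0.722 ≈ 0.2742
  upper = min{1, (1 − p₀)/p₁} = 0.476 / 0.722 ≈ 0.6593

0.274 ≤ PN ≤ 0.659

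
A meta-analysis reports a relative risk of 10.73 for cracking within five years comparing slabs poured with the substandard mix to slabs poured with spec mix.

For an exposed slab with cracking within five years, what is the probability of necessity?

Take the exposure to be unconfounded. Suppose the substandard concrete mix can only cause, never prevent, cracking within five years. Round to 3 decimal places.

PN ≈ 0.907

Under exogeneity and monotonicity, PN = (RR − 1) / RR = 1 − 1/RR.
PN = (10.73 − 1) / 10.73 = 9.73 / 10.73 ≈ 0.9068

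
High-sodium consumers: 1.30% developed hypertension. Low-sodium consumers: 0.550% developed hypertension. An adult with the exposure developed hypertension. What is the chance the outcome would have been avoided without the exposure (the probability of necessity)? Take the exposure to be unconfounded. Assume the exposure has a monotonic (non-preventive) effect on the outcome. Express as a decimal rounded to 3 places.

p₁ = 0.013, p₀ = 0.0055.
Under exogeneity and monotonicity, PN = (p₁ − p₀) / p₁.
PN = (0.013 − 0.0055) / 0.013 = 0.0075 / 0.013 ≈ 0.5769

PN ≈ 0.577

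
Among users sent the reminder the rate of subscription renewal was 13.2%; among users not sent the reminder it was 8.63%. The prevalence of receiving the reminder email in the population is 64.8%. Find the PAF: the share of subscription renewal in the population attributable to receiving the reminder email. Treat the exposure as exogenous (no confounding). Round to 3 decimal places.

p₁ = 0.132, p₀ = 0.0863.
Overall risk P(Y=1) = π·p₁ + (1−π)·p₀ = 0.648×0.132 + 0.352×0.0863 = 0.11591.
Under exogeneity, PAF = [P(Y=1) − p₀] / P(Y=1).
PAF = (0.11591 − 0.0863) / 0.11591 ≈ 0.2555

PAF ≈ 0.255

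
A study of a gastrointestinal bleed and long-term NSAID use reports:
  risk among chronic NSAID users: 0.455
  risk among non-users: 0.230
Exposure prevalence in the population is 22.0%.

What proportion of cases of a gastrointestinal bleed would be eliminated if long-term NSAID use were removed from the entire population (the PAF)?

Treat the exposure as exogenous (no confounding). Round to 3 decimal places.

PAF ≈ 0.177

Let p₁ = 0.455, p₀ = 0.23.
Overall risk P(Y=1) = π·p₁ + (1−π)·p₀ = 0.22×0.455 + 0.78×0.23 = 0.2795.
Under exogeneity, PAF = [P(Y=1) − p₀] / P(Y=1).
PAF = (0.2795 − 0.23) / 0.2795 ≈ 0.1771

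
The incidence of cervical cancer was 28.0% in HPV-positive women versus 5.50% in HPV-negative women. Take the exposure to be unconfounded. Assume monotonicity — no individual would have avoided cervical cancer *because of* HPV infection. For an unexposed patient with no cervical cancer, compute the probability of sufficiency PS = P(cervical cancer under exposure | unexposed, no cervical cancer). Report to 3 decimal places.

PS ≈ 0.238

p₁ = 0.28, p₀ = 0.055.
Under exogeneity and monotonicity, PS = (p₁ − p₀) / (1 − p₀).
PS = (0.28 − 0.055) / (1 − 0.055) = 0.225 / 0.945 ≈ 0.2381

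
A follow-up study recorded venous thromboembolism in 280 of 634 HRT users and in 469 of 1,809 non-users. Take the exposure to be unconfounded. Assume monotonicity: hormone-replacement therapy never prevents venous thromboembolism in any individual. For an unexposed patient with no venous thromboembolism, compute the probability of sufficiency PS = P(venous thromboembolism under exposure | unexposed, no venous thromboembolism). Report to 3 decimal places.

p₁ = P(outcome | exposed) = 280/634 = 0.44164
p₀ = P(outcome | unexposed) = 469/1809 = 0.25926
Under exogeneity and monotonicity, PS = (p₁ − p₀) / (1 − p₀).
PS = (0.44164 − 0.25926) / (1 − 0.25926) = 0.18238 / 0.74074 ≈ 0.2462

PS ≈ 0.246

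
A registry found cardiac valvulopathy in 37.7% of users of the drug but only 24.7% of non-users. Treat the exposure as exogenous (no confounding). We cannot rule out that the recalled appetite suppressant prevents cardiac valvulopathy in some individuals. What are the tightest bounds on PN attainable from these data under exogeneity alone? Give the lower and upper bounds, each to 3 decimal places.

0.345 ≤ PN ≤ 1.000

p₁ = 0.377, p₀ = 0.247.
Under exogeneity alone the bounds on PN are max{0,(p₁−p₀)/p₁} ≤ PN ≤ min{1,(1−p₀)/p₁}.
  lower = (p₁ − p₀)/p₁ = 0.13 / 0.377 ≈ 0.3448
  upper = min{1, (1 − p₀)/p₁} = 0.753 / 0.377 ≈ 1.9973 → capped at 1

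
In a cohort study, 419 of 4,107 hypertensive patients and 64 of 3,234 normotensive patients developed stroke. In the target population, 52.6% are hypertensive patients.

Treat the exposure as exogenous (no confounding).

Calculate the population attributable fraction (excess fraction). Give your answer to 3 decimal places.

PAF ≈ 0.686

p₁ = P(outcome | exposed) = 419/4107 = 0.10202
p₀ = P(outcome | unexposed) = 64/3234 = 0.01979
Overall risk P(Y=1) = π·p₁ + (1−π)·p₀ = 0.526×0.10202 + 0.474×0.01979 = 0.063043.
Under exogeneity, PAF = [P(Y=1) − p₀] / P(Y=1).
PAF = (0.063043 − 0.01979) / 0.063043 ≈ 0.6861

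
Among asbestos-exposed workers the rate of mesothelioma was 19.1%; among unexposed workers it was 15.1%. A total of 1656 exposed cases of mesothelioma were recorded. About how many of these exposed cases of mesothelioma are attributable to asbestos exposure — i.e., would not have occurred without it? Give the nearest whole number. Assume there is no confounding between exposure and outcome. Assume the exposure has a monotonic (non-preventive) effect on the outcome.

p₁ = 0.191, p₀ = 0.151.
PN = (p₁ − p₀)/p₁ = (0.191 − 0.151) / 0.191 ≈ 0.20942.
Attributable cases ≈ PN × (exposed cases) = 0.20942 × 1656 ≈ 346.81.

about 347 cases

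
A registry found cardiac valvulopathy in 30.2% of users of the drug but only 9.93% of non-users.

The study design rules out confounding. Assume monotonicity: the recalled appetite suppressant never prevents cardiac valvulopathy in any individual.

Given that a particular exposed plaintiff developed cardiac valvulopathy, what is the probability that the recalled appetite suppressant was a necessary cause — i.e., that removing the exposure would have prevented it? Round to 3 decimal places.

p₁ = 0.302, p₀ = 0.0993.
Under exogeneity and monotonicity, PN = (p₁ − p₀) / p₁.
PN = (0.302 − 0.0993) / 0.302 = 0.2027 / 0.302 ≈ 0.6712

PN ≈ 0.671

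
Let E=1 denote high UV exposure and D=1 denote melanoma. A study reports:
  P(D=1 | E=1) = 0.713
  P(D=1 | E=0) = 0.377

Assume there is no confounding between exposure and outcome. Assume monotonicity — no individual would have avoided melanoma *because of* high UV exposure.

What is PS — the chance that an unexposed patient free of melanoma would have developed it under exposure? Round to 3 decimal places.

PS ≈ 0.539

Let p₁ = 0.713, p₀ = 0.377.
Under exogeneity and monotonicity, PS = (p₁ − p₀) / (1 − p₀).
PS = (0.713 − 0.377) / (1 − 0.377) = 0.336 / 0.623 ≈ 0.5393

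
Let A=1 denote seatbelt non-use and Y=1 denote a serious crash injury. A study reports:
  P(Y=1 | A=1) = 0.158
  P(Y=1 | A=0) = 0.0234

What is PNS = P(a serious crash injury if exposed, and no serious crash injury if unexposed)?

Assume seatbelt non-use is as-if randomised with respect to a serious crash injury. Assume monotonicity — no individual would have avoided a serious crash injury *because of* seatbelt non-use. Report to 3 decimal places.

Let p₁ = 0.158, p₀ = 0.0234.
Under exogeneity and monotonicity, PNS = p₁ − p₀.
PNS = 0.158 − 0.0234 = 0.1346

PNS ≈ 0.135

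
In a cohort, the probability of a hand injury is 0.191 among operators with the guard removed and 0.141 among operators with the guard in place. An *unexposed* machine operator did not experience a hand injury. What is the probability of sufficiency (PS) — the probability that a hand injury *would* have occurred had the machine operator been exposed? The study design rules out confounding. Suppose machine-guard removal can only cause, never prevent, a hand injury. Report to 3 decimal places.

PS ≈ 0.058

Let p₁ = 0.191, p₀ = 0.141.
Under exogeneity and monotonicity, PS = (p₁ − p₀) / (1 − p₀).
PS = (0.191 − 0.141) / (1 − 0.141) = 0.05 / 0.859 ≈ 0.0582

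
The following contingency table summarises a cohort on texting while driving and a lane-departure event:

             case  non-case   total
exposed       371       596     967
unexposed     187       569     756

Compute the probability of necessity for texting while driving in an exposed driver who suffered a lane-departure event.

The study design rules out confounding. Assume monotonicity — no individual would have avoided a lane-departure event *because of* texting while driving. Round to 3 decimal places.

PN ≈ 0.355

p₁ = P(outcome | exposed) = 371/967 = 0.38366
p₀ = P(outcome | unexposed) = 187/756 = 0.24735
Under exogeneity and monotonicity, PN = (p₁ − p₀) / p₁.
PN = (0.38366 − 0.24735) / 0.38366 = 0.13631 / 0.38366 ≈ 0.3553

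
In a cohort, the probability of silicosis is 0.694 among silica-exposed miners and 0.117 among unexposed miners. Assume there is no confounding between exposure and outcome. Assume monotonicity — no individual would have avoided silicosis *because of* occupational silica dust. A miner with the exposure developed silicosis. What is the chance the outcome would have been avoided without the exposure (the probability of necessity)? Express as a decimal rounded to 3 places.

PN ≈ 0.831

Let p₁ = 0.694, p₀ = 0.117.
Under exogeneity and monotonicity, PN = (p₁ − p₀) / p₁.
PN = (0.694 − 0.117) / 0.694 = 0.577 / 0.694 ≈ 0.8314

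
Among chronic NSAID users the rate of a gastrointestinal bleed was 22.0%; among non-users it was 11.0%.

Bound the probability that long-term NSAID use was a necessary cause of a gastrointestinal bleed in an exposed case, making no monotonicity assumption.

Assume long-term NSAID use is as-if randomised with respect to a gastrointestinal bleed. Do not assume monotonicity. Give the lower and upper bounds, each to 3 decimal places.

0.500 ≤ PN ≤ 1.000

p₁ = 0.22, p₀ = 0.11.
Under exogeneity alone the bounds on PN are max{0,(p₁−p₀)/p₁} ≤ PN ≤ min{1,(1−p₀)/p₁}.
  lower = (p₁ − p₀)/p₁ = 0.11 / 0.22 ≈ 0.5000
  upper = min{1, (1 − p₀)/p₁} = 0.89 / 0.22 ≈ 4.0455 → capped at 1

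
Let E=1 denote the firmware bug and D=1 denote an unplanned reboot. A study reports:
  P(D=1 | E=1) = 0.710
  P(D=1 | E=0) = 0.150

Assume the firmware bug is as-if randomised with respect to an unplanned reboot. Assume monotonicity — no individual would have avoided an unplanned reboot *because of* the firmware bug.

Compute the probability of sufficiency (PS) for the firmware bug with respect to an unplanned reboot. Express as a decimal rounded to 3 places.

PS ≈ 0.659

Let p₁ = 0.71, p₀ = 0.15.
Under exogeneity and monotonicity, PS = (p₁ − p₀) / (1 − p₀).
PS = (0.71 − 0.15) / (1 − 0.15) = 0.56 / 0.85 ≈ 0.6588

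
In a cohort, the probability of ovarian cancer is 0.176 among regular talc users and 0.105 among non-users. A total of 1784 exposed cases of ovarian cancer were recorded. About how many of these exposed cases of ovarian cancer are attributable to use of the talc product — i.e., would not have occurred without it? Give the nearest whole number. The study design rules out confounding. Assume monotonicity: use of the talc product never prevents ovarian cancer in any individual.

about 720 cases

Let p₁ = 0.176, p₀ = 0.105.
PN = (p₁ − p₀)/p₁ = (0.176 − 0.105) / 0.176 ≈ 0.40341.
Attributable cases ≈ PN × (exposed cases) = 0.40341 × 1784 ≈ 719.68.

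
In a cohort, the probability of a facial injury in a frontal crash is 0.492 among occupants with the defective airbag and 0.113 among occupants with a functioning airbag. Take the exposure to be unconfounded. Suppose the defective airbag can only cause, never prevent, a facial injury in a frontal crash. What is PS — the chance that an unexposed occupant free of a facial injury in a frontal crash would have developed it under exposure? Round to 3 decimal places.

PS ≈ 0.427

Let p₁ = 0.492, p₀ = 0.113.
Under exogeneity and monotonicity, PS = (p₁ − p₀) / (1 − p₀).
PS = (0.492 − 0.113) / (1 − 0.113) = 0.379 / 0.887 ≈ 0.4273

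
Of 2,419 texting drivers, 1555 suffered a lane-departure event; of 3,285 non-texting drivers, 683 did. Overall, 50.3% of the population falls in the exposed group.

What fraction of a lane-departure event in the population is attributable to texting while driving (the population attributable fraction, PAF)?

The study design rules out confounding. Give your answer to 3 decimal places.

p₁ = P(outcome | exposed) = 1555/2419 = 0.64283
p₀ = P(outcome | unexposed) = 683/3285 = 0.20791
Overall risk P(Y=1) = π·p₁ + (1−π)·p₀ = 0.503×0.64283 + 0.497×0.20791 = 0.42668.
Under exogeneity, PAF = [P(Y=1) − p₀] / P(Y=1).
PAF = (0.42668 − 0.20791) / 0.42668 ≈ 0.5127

PAF ≈ 0.513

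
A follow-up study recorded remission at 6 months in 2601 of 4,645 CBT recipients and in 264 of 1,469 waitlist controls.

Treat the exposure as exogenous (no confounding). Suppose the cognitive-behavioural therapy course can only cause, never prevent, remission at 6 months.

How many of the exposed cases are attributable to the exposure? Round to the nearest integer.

about 1766 cases

p₁ = P(outcome | exposed) = 2601/4645 = 0.55996
p₀ = P(outcome | unexposed) = 264/1469 = 0.17971
PN = (p₁ − p₀)/p₁ = (0.55996 − 0.17971) / 0.55996 ≈ 0.67906.
Attributable cases ≈ PN × (exposed cases) = 0.67906 × 2601 ≈ 1766.23.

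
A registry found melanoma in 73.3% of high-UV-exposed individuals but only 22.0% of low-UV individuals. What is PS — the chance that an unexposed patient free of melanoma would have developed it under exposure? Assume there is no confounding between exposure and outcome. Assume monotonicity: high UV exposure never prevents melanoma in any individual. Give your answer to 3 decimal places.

p₁ = 0.733, p₀ = 0.22.
Under exogeneity and monotonicity, PS = (p₁ − p₀) / (1 − p₀).
PS = (0.733 − 0.22) / (1 − 0.22) = 0.513 / 0.78 ≈ 0.6577

PS ≈ 0.658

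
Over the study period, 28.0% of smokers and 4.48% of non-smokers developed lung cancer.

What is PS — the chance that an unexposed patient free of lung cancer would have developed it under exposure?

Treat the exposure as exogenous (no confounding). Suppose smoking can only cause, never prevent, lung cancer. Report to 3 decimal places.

p₁ = 0.28, p₀ = 0.0448.
Under exogeneity and monotonicity, PS = (p₁ − p₀) / (1 − p₀).
PS = (0.28 − 0.0448) / (1 − 0.0448) = 0.2352 / 0.9552 ≈ 0.2462

PS ≈ 0.246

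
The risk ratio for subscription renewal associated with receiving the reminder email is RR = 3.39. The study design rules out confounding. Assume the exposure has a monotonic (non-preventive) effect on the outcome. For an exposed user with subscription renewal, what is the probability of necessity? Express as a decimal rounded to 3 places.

Under exogeneity and monotonicity, PN = (RR − 1) / RR = 1 − 1/RR.
PN = (3.39 − 1) / 3.39 = 2.39 / 3.39 ≈ 0.7050

PN ≈ 0.705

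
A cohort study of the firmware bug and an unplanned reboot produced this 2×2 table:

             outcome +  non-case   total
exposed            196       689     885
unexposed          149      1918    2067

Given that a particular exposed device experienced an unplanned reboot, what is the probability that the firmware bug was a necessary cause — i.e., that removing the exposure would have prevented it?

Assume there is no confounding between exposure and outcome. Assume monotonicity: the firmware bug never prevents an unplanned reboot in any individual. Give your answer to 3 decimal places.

PN ≈ 0.675

p₁ = P(outcome | exposed) = 196/885 = 0.22147
p₀ = P(outcome | unexposed) = 149/2067 = 0.072085
Under exogeneity and monotonicity, PN = (p₁ − p₀)/p₁.
PN = (0.22147 − 0.072085) / 0.22147 ≈ 0.6745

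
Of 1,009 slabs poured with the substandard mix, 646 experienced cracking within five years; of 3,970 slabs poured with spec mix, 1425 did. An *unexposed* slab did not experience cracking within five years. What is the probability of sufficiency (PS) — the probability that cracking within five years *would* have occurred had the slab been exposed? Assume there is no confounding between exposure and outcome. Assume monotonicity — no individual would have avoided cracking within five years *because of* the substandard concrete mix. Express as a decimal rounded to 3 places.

PS ≈ 0.439

p₁ = P(outcome | exposed) = 646/1009 = 0.64024
p₀ = P(outcome | unexposed) = 1425/3970 = 0.35894
Under exogeneity and monotonicity, PS = (p₁ − p₀) / (1 − p₀).
PS = (0.64024 − 0.35894) / (1 − 0.35894) = 0.2813 / 0.64106 ≈ 0.4388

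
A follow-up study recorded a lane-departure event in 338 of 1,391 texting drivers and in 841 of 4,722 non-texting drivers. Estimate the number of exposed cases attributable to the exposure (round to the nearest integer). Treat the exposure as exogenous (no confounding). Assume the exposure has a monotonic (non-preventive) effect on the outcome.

about 90 cases

p₁ = P(outcome | exposed) = 338/1391 = 0.24299
p₀ = P(outcome | unexposed) = 841/4722 = 0.1781
PN = (p₁ − p₀)/p₁ = (0.24299 − 0.1781) / 0.24299 ≈ 0.26704.
Attributable cases ≈ PN × (exposed cases) = 0.26704 × 338 ≈ 90.26.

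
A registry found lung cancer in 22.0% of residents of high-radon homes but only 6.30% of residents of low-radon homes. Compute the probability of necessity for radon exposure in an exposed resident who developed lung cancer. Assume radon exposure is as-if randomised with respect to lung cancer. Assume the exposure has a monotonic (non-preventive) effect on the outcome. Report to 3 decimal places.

PN ≈ 0.714

p₁ = 0.22, p₀ = 0.063.
Under exogeneity and monotonicity, PN = (p₁ − p₀) / p₁.
PN = (0.22 − 0.063) / 0.22 = 0.157 / 0.22 ≈ 0.7136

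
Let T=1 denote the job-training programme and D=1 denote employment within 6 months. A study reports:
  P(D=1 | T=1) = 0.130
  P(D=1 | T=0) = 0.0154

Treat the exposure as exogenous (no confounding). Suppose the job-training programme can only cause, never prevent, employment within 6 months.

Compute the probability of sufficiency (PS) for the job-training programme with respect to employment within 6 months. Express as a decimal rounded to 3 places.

Let p₁ = 0.13, p₀ = 0.0154.
Under exogeneity and monotonicity, PS = (p₁ − p₀) / (1 − p₀).
PS = (0.13 − 0.0154) / (1 − 0.0154) = 0.1146 / 0.9846 ≈ 0.1164

PS ≈ 0.116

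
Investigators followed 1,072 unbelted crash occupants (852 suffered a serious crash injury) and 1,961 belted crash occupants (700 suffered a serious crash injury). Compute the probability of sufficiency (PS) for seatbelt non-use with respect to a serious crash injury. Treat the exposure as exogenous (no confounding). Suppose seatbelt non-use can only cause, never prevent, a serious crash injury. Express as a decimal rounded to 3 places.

PS ≈ 0.681

p₁ = P(outcome | exposed) = 852/1072 = 0.79478
p₀ = P(outcome | unexposed) = 700/1961 = 0.35696
Under exogeneity and monotonicity, PS = (p₁ − p₀) / (1 − p₀).
PS = (0.79478 − 0.35696) / (1 − 0.35696) = 0.43782 / 0.64304 ≈ 0.6809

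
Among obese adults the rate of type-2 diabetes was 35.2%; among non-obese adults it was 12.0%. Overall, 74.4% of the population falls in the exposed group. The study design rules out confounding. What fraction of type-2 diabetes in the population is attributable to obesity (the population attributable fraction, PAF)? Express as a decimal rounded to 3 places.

PAF ≈ 0.590

p₁ = 0.352, p₀ = 0.12.
Overall risk P(Y=1) = π·p₁ + (1−π)·p₀ = 0.744×0.352 + 0.256×0.12 = 0.29261.
Under exogeneity, PAF = [P(Y=1) − p₀] / P(Y=1).
PAF = (0.29261 − 0.12) / 0.29261 ≈ 0.5899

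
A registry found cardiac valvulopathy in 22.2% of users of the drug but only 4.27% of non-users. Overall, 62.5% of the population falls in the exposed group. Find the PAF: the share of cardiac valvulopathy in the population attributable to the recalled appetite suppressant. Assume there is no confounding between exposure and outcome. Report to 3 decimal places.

p₁ = 0.222, p₀ = 0.0427.
Overall risk P(Y=1) = π·p₁ + (1−π)·p₀ = 0.625×0.222 + 0.375×0.0427 = 0.15476.
Under exogeneity, PAF = [P(Y=1) − p₀] / P(Y=1).
PAF = (0.15476 − 0.0427) / 0.15476 ≈ 0.7241

PAF ≈ 0.724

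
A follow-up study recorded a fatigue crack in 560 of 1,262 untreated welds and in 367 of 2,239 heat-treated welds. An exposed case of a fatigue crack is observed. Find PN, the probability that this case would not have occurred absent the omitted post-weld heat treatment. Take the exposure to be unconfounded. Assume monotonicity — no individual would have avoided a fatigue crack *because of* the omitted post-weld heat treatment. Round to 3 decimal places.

PN ≈ 0.631

p₁ = P(outcome | exposed) = 560/1262 = 0.44374
p₀ = P(outcome | unexposed) = 367/2239 = 0.16391
Under exogeneity and monotonicity, PN = (p₁ − p₀) / p₁.
PN = (0.44374 − 0.16391) / 0.44374 = 0.27983 / 0.44374 ≈ 0.6306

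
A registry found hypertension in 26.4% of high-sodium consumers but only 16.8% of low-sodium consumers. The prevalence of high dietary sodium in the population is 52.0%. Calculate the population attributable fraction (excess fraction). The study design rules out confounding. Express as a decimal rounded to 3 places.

PAF ≈ 0.229

p₁ = 0.264, p₀ = 0.168.
Overall risk P(Y=1) = π·p₁ + (1−π)·p₀ = 0.52×0.264 + 0.48×0.168 = 0.21792.
Under exogeneity, PAF = [P(Y=1) − p₀] / P(Y=1).
PAF = (0.21792 − 0.168) / 0.21792 ≈ 0.2291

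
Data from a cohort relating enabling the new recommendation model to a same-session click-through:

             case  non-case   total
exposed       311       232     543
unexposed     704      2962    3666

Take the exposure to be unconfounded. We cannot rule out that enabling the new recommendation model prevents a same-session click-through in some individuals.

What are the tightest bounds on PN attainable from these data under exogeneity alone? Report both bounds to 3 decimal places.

p₁ = P(outcome | exposed) = 311/543 = 0.57274
p₀ = P(outcome | unexposed) = 704/3666 = 0.19203
Under exogeneity alone the bounds on PN are max{0,(p₁−p₀)/p₁} ≤ PN ≤ min{1,(1−p₀)/p₁}.
  lower = (p₁ − p₀)/p₁ = 0.38071 / 0.57274 ≈ 0.6647
  upper = min{1, (1 − p₀)/p₁} = 0.80797 / 0.57274 ≈ 1.4107 → capped at 1

0.665 ≤ PN ≤ 1.000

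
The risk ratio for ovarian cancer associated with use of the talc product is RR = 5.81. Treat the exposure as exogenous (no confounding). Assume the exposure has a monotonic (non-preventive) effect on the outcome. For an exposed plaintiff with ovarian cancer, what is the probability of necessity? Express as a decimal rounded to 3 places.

Under exogeneity and monotonicity, PN = (RR − 1) / RR = 1 − 1/RR.
PN = (5.81 − 1) / 5.81 = 4.81 / 5.81 ≈ 0.8279

PN ≈ 0.828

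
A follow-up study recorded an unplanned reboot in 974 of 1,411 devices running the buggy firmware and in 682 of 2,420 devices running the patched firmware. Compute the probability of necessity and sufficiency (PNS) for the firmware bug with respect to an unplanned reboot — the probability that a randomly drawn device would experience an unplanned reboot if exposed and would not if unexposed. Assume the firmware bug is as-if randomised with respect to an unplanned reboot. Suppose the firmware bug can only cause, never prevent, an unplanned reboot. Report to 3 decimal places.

p₁ = P(outcome | exposed) = 974/1411 = 0.69029
p₀ = P(outcome | unexposed) = 682/2420 = 0.28182
Under exogeneity and monotonicity, PNS = p₁ − p₀.
PNS = 0.69029 − 0.28182 = 0.40847

PNS ≈ 0.408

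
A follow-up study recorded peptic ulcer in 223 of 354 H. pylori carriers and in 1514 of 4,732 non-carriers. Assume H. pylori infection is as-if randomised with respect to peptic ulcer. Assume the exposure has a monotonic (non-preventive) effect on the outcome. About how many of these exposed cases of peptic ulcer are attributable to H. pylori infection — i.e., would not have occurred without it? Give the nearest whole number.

p₁ = P(outcome | exposed) = 223/354 = 0.62994
p₀ = P(outcome | unexposed) = 1514/4732 = 0.31995
PN = (p₁ − p₀)/p₁ = (0.62994 − 0.31995) / 0.62994 ≈ 0.49210.
Attributable cases ≈ PN × (exposed cases) = 0.49210 × 223 ≈ 109.74.

about 110 cases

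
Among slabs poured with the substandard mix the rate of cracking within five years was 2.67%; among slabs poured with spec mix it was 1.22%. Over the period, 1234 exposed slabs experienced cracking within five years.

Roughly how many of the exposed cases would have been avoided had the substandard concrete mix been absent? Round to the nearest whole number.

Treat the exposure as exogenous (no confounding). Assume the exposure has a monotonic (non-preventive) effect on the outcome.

p₁ = 0.0267, p₀ = 0.0122.
PN = (p₁ − p₀)/p₁ = (0.0267 − 0.0122) / 0.0267 ≈ 0.54307.
Attributable cases ≈ PN × (exposed cases) = 0.54307 × 1234 ≈ 670.15.

about 670 cases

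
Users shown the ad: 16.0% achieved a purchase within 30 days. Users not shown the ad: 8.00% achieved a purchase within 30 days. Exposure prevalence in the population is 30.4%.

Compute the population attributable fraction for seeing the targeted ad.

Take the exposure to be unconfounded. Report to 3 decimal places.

PAF ≈ 0.233

p₁ = 0.16, p₀ = 0.08.
Overall risk P(Y=1) = π·p₁ + (1−π)·p₀ = 0.304×0.16 + 0.696×0.08 = 0.10432.
Under exogeneity, PAF = [P(Y=1) − p₀] / P(Y=1).
PAF = (0.10432 − 0.08) / 0.10432 ≈ 0.2331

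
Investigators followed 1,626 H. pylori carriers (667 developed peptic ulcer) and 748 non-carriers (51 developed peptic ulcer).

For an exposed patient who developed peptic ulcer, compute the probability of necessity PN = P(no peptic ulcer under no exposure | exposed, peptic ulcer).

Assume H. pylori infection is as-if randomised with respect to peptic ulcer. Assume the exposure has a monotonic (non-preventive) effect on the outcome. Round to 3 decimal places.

p₁ = P(outcome | exposed) = 667/1626 = 0.41021
p₀ = P(outcome | unexposed) = 51/748 = 0.068182
Under exogeneity and monotonicity, PN = (p₁ − p₀) / p₁.
PN = (0.41021 − 0.068182) / 0.41021 = 0.34203 / 0.41021 ≈ 0.8338

PN ≈ 0.834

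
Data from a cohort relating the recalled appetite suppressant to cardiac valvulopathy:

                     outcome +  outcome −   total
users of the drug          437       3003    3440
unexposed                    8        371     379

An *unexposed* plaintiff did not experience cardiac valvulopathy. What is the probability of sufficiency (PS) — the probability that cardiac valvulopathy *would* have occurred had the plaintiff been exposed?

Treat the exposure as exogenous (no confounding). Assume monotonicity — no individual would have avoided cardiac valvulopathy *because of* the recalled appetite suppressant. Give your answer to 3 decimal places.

p₁ = P(outcome | exposed) = 437/3440 = 0.12703
p₀ = P(outcome | unexposed) = 8/379 = 0.021108
Under exogeneity and monotonicity, PS = (p₁ − p₀)/(1 − p₀).
PS = (0.12703 − 0.021108) / 0.97889 ≈ 0.1082

PS ≈ 0.108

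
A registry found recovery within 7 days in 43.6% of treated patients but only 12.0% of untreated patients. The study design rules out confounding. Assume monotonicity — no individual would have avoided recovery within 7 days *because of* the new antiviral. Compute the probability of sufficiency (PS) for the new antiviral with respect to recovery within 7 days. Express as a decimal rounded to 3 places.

p₁ = 0.436, p₀ = 0.12.
Under exogeneity and monotonicity, PS = (p₁ − p₀) / (1 − p₀).
PS = (0.436 − 0.12) / (1 − 0.12) = 0.316 / 0.88 ≈ 0.3591

PS ≈ 0.359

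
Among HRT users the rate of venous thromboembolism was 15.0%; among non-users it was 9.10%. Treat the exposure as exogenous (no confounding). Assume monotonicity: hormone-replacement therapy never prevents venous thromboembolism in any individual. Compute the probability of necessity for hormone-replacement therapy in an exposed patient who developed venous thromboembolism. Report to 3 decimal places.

PN ≈ 0.393

p₁ = 0.15, p₀ = 0.091.
Under exogeneity and monotonicity, PN = (p₁ − p₀) / p₁.
PN = (0.15 − 0.091) / 0.15 = 0.059 / 0.15 ≈ 0.3933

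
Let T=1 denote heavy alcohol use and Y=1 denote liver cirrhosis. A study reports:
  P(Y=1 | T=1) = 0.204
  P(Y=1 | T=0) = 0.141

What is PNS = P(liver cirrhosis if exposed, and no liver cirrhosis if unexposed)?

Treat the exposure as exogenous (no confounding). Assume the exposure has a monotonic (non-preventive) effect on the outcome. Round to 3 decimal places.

Let p₁ = 0.204, p₀ = 0.141.
Under exogeneity and monotonicity, PNS = p₁ − p₀.
PNS = 0.204 − 0.141 = 0.063

PNS ≈ 0.063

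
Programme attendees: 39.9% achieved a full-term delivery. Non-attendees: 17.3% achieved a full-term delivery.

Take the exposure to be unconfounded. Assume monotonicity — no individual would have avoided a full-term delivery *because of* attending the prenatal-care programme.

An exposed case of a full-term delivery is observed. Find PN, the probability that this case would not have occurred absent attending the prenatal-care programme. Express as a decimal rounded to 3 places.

p₁ = 0.399, p₀ = 0.173.
Under exogeneity and monotonicity, PN = (p₁ − p₀) / p₁.
PN = (0.399 − 0.173) / 0.399 = 0.226 / 0.399 ≈ 0.5664

PN ≈ 0.566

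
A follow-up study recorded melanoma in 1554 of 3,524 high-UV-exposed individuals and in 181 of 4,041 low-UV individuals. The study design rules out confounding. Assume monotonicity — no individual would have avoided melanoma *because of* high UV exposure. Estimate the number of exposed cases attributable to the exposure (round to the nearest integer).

p₁ = P(outcome | exposed) = 1554/3524 = 0.44098
p₀ = P(outcome | unexposed) = 181/4041 = 0.044791
PN = (p₁ − p₀)/p₁ = (0.44098 − 0.044791) / 0.44098 ≈ 0.89843.
Attributable cases ≈ PN × (exposed cases) = 0.89843 × 1554 ≈ 1396.16.

about 1396 cases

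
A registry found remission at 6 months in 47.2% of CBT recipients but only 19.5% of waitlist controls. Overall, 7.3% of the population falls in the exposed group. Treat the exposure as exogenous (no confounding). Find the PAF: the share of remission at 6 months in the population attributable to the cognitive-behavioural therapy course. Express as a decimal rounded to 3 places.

p₁ = 0.472, p₀ = 0.195.
Overall risk P(Y=1) = π·p₁ + (1−π)·p₀ = 0.073×0.472 + 0.927×0.195 = 0.21522.
Under exogeneity, PAF = [P(Y=1) − p₀] / P(Y=1).
PAF = (0.21522 − 0.195) / 0.21522 ≈ 0.0940

PAF ≈ 0.094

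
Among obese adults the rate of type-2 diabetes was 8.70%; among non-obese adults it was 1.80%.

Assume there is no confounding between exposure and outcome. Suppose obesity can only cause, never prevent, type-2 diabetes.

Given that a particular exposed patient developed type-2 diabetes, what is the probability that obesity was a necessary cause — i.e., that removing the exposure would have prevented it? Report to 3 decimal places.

PN ≈ 0.793

p₁ = 0.087, p₀ = 0.018.
Under exogeneity and monotonicity, PN = (p₁ − p₀) / p₁.
PN = (0.087 − 0.018) / 0.087 = 0.069 / 0.087 ≈ 0.7931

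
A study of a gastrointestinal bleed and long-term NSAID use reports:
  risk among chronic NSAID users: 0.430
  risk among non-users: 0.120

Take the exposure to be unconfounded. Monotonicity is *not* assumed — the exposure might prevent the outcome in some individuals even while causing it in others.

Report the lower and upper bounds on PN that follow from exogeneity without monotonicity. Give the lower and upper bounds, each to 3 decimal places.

Let p₁ = 0.43, p₀ = 0.12.
Under exogeneity alone the bounds on PN are max{0,(p₁−p₀)/p₁} ≤ PN ≤ min{1,(1−p₀)/p₁}.
  lower = (p₁ − p₀)/p₁ = 0.31 / 0.43 ≈ 0.7209
  upper = min{1, (1 − p₀)/p₁} = 0.88 / 0.43 ≈ 2.0465 → capped at 1

0.721 ≤ PN ≤ 1.000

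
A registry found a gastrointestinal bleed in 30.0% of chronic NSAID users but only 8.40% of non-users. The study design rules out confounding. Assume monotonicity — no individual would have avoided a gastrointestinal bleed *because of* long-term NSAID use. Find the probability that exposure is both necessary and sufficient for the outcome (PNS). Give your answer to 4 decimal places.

PNS ≈ 0.2160

p₁ = 0.3, p₀ = 0.084.
Under exogeneity and monotonicity, PNS = p₁ − p₀.
PNS = 0.3 − 0.084 = 0.216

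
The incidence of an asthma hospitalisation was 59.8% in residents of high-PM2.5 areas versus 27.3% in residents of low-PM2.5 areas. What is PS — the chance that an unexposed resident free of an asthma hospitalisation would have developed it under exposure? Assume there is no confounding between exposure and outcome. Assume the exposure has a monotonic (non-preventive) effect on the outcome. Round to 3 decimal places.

p₁ = 0.598, p₀ = 0.273.
Under exogeneity and monotonicity, PS = (p₁ − p₀) / (1 − p₀).
PS = (0.598 − 0.273) / (1 − 0.273) = 0.325 / 0.727 ≈ 0.4470

PS ≈ 0.447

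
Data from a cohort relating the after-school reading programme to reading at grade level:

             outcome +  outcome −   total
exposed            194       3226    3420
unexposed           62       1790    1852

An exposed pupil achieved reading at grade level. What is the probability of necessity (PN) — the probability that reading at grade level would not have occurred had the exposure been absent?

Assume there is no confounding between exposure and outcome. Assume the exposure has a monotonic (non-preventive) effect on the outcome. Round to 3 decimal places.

p₁ = P(outcome | exposed) = 194/3420 = 0.056725
p₀ = P(outcome | unexposed) = 62/1852 = 0.033477
Under exogeneity and monotonicity, PN = (p₁ − p₀)/p₁.
PN = (0.056725 − 0.033477) / 0.056725 ≈ 0.4098

PN ≈ 0.410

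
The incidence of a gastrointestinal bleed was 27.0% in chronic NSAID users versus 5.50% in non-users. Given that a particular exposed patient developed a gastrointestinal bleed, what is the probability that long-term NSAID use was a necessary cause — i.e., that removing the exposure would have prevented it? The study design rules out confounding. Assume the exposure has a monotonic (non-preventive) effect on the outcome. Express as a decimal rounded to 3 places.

PN ≈ 0.796

p₁ = 0.27, p₀ = 0.055.
Under exogeneity and monotonicity, PN = (p₁ − p₀) / p₁.
PN = (0.27 − 0.055) / 0.27 = 0.215 / 0.27 ≈ 0.7963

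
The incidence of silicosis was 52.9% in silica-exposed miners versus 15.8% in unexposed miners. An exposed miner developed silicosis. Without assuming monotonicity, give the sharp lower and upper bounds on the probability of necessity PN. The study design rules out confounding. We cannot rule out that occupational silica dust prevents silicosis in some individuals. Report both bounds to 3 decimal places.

p₁ = 0.529, p₀ = 0.158.
Under exogeneity alone the bounds on PN are max{0,(p₁−p₀)/p₁} ≤ PN ≤ min{1,(1−p₀)/p₁}.
  lower = (p₁ − p₀)/p₁ = 0.371 / 0.529 ≈ 0.7013
  upper = min{1, (1 − p₀)/p₁} = 0.842 / 0.529 ≈ 1.5917 → capped at 1

0.701 ≤ PN ≤ 1.000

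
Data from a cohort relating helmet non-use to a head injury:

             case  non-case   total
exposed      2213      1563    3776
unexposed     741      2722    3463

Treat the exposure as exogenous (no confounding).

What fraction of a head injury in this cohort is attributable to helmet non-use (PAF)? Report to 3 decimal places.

PAF ≈ 0.476

p₁ = P(outcome | exposed) = 2213/3776 = 0.58607
p₀ = P(outcome | unexposed) = 741/3463 = 0.21398
Exposure prevalence π = 3776/7239 = 0.52162; overall risk P(Y=1) = 0.40807.
Under exogeneity, PAF = [P(Y=1) − p₀]/P(Y=1).
PAF = (0.40807 − 0.21398) / 0.40807 ≈ 0.4756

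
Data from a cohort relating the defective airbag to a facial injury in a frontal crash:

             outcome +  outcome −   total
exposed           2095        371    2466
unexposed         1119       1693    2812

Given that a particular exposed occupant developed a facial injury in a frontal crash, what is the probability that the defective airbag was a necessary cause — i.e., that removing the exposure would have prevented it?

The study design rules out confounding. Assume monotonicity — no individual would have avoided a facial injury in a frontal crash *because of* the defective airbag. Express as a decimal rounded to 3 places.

p₁ = P(outcome | exposed) = 2095/2466 = 0.84955
p₀ = P(outcome | unexposed) = 1119/2812 = 0.39794
Under exogeneity and monotonicity, PN = (p₁ − p₀)/p₁.
PN = (0.84955 − 0.39794) / 0.84955 ≈ 0.5316

PN ≈ 0.532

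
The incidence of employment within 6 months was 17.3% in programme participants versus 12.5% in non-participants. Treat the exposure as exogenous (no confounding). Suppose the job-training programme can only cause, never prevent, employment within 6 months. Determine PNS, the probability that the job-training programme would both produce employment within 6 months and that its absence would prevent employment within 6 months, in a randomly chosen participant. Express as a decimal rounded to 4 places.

PNS ≈ 0.0480

p₁ = 0.173, p₀ = 0.125.
Under exogeneity and monotonicity, PNS = p₁ − p₀.
PNS = 0.173 − 0.125 = 0.048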